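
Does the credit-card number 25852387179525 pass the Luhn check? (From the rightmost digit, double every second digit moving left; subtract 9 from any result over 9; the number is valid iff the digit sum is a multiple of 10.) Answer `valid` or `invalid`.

From the right, keep odd positions and double even positions (subtract 9 from any doubled value over 9):
  doubled (positions 2,4,...): 4 9 2 7 4 7 4 → sum 37
  kept (positions 1,3,...): 5 5 7 7 3 5 5 → sum 37
Total = 74.
74 mod 10 = 4, so the number is invalid.

invalid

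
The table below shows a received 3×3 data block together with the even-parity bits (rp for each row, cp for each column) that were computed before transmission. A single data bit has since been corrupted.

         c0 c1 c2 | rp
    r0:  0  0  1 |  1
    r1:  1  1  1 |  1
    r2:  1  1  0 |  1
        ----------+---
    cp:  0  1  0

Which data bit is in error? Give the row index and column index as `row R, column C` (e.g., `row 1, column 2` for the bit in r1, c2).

row 2, column 1

Recompute each row's even parity and compare to rp:
  r0: data parity 1, sent rp 1 → ok
  r1: data parity 1, sent rp 1 → ok
  r2: data parity 0, sent rp 1 → mismatch
Recompute each column's even parity and compare to cp:
  c0: data parity 0, sent cp 0 → ok
  c1: data parity 0, sent cp 1 → mismatch
  c2: data parity 0, sent cp 0 → ok
Exactly one row (r2) and one column (c1) fail → the flipped bit is at their intersection.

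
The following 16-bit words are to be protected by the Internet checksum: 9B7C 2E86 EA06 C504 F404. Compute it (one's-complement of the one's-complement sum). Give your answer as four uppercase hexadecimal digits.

92EC

One's-complement addition (fold any carry out of bit 15 back into bit 0):
  0x9B7C + 0x2E86 = 0x0CA02
  0xCA02 + 0xEA06 = 0x1B408 → wrap carry → 0xB409
  0xB409 + 0xC504 = 0x1790D → wrap carry → 0x790E
  0x790E + 0xF404 = 0x16D12 → wrap carry → 0x6D13
One's-complement sum = 0x6D13.
Checksum = ~0x6D13 & 0xFFFF = 0x92EC.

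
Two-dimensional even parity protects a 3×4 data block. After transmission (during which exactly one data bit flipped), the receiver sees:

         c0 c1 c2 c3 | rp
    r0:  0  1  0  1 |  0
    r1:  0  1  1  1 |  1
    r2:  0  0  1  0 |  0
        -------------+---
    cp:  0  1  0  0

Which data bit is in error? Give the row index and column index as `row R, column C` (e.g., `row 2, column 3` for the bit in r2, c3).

Recompute each row's even parity and compare to rp:
  r0: data parity 0, sent rp 0 → ok
  r1: data parity 1, sent rp 1 → ok
  r2: data parity 1, sent rp 0 → mismatch
Recompute each column's even parity and compare to cp:
  c0: data parity 0, sent cp 0 → ok
  c1: data parity 0, sent cp 1 → mismatch
  c2: data parity 0, sent cp 0 → ok
  c3: data parity 0, sent cp 0 → ok
Exactly one row (r2) and one column (c1) fail → the flipped bit is at their intersection.

row 2, column 1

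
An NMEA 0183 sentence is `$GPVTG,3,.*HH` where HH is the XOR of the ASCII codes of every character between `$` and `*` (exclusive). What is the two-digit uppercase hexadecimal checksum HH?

XOR the ASCII codes of the payload characters:
  'G' = 0x47 → acc = 0x47
  'P' = 0x50 → acc = 0x17
  'V' = 0x56 → acc = 0x41
  'T' = 0x54 → acc = 0x15
  'G' = 0x47 → acc = 0x52
  ',' = 0x2C → acc = 0x7E
  '3' = 0x33 → acc = 0x4D
  ',' = 0x2C → acc = 0x61
  '.' = 0x2E → acc = 0x4F
Checksum = 0x4F.

4F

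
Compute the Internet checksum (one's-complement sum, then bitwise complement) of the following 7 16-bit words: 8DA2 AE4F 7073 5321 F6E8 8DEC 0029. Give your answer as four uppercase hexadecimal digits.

One's-complement addition (fold any carry out of bit 15 back into bit 0):
  0x8DA2 + 0xAE4F = 0x13BF1 → wrap carry → 0x3BF2
  0x3BF2 + 0x7073 = 0x0AC65
  0xAC65 + 0x5321 = 0x0FF86
  0xFF86 + 0xF6E8 = 0x1F66E → wrap carry → 0xF66F
  0xF66F + 0x8DEC = 0x1845B → wrap carry → 0x845C
  0x845C + 0x0029 = 0x08485
One's-complement sum = 0x8485.
Checksum = ~0x8485 & 0xFFFF = 0x7B7A.

7B7A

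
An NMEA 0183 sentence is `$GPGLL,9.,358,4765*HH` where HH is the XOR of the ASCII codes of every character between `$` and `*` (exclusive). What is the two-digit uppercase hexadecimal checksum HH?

XOR the ASCII codes of the payload characters:
  'G' = 0x47 → acc = 0x47
  'P' = 0x50 → acc = 0x17
  'G' = 0x47 → acc = 0x50
  'L' = 0x4C → acc = 0x1C
  'L' = 0x4C → acc = 0x50
  ',' = 0x2C → acc = 0x7C
  '9' = 0x39 → acc = 0x45
  '.' = 0x2E → acc = 0x6B
  ',' = 0x2C → acc = 0x47
  '3' = 0x33 → acc = 0x74
  '5' = 0x35 → acc = 0x41
  '8' = 0x38 → acc = 0x79
  ',' = 0x2C → acc = 0x55
  '4' = 0x34 → acc = 0x61
  '7' = 0x37 → acc = 0x56
  '6' = 0x36 → acc = 0x60
  '5' = 0x35 → acc = 0x55
Checksum = 0x55.

55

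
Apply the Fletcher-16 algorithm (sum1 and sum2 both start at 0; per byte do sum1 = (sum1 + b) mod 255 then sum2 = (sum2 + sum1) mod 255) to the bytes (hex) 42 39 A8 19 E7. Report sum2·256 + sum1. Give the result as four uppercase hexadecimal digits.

Running sums (mod 255):
  after byte 0 (42): sum1=66, sum2=66
  after byte 1 (39): sum1=123, sum2=189
  after byte 2 (A8): sum1=36, sum2=225
  after byte 3 (19): sum1=61, sum2=31
  after byte 4 (E7): sum1=37, sum2=68
Checksum = sum2·256 + sum1 = 68·256 + 37 = 17445 = 0x4425.

4425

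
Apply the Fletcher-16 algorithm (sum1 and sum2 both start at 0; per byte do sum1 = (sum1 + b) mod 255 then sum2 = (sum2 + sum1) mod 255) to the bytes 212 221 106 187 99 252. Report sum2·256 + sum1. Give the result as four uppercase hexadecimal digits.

Running sums (mod 255):
  after byte 0 (212): sum1=212, sum2=212
  after byte 1 (221): sum1=178, sum2=135
  after byte 2 (106): sum1=29, sum2=164
  after byte 3 (187): sum1=216, sum2=125
  after byte 4 (99): sum1=60, sum2=185
  after byte 5 (252): sum1=57, sum2=242
Checksum = sum2·256 + sum1 = 242·256 + 57 = 62009 = 0xF239.

F239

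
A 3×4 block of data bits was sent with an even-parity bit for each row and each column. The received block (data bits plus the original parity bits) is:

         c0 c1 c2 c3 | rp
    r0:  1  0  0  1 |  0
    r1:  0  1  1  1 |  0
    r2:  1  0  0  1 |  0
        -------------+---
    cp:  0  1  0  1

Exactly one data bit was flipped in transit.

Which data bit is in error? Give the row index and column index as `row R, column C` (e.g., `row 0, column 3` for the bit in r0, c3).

row 1, column 2

Recompute each row's even parity and compare to rp:
  r0: data parity 0, sent rp 0 → ok
  r1: data parity 1, sent rp 0 → mismatch
  r2: data parity 0, sent rp 0 → ok
Recompute each column's even parity and compare to cp:
  c0: data parity 0, sent cp 0 → ok
  c1: data parity 1, sent cp 1 → ok
  c2: data parity 1, sent cp 0 → mismatch
  c3: data parity 1, sent cp 1 → ok
Exactly one row (r1) and one column (c2) fail → the flipped bit is at their intersection.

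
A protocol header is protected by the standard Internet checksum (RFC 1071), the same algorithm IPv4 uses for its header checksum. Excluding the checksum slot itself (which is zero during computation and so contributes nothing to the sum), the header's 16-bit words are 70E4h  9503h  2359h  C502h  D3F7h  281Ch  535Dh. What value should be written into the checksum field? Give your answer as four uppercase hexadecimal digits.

C24A

One's-complement addition (fold any carry out of bit 15 back into bit 0):
  0x70E4 + 0x9503 = 0x105E7 → wrap carry → 0x05E8
  0x05E8 + 0x2359 = 0x02941
  0x2941 + 0xC502 = 0x0EE43
  0xEE43 + 0xD3F7 = 0x1C23A → wrap carry → 0xC23B
  0xC23B + 0x281C = 0x0EA57
  0xEA57 + 0x535D = 0x13DB4 → wrap carry → 0x3DB5
One's-complement sum = 0x3DB5.
Checksum = ~0x3DB5 & 0xFFFF = 0xC24A.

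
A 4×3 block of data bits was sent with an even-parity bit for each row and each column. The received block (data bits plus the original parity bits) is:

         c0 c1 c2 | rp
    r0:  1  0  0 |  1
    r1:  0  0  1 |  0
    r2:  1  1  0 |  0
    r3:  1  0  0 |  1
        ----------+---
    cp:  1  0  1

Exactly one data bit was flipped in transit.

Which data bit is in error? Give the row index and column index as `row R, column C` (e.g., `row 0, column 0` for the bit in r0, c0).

row 1, column 1

Recompute each row's even parity and compare to rp:
  r0: data parity 1, sent rp 1 → ok
  r1: data parity 1, sent rp 0 → mismatch
  r2: data parity 0, sent rp 0 → ok
  r3: data parity 1, sent rp 1 → ok
Recompute each column's even parity and compare to cp:
  c0: data parity 1, sent cp 1 → ok
  c1: data parity 1, sent cp 0 → mismatch
  c2: data parity 1, sent cp 1 → ok
Exactly one row (r1) and one column (c1) fail → the flipped bit is at their intersection.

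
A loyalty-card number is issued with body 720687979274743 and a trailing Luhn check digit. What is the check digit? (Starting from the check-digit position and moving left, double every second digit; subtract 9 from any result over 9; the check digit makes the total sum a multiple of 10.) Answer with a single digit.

2

Partial digits right→left: 3 4 7 4 7 2 9 7 9 7 8 6 0 2 7
Double every second digit counting from the check-digit position (so the 1st, 3rd, 5th, ... of the partial from the right).
  doubled (with −9 where >9): 6 5 5 9 9 7 0 5 → sum 46
  kept as-is: 4 4 2 7 7 6 2 → sum 32
Total = 46 + 32 = 78.
Check digit = (10 − (78 mod 10)) mod 10 = 2.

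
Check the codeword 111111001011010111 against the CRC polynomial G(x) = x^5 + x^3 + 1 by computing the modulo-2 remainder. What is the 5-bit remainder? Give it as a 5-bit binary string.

Modulo-2 division of 111111001011010111 by 101001:
  pos 0: 111111 XOR 101001 = 010110
  pos 1: 101100 XOR 101001 = 000101
  pos 4: 101010 XOR 101001 = 000011
  pos 8: 111101 XOR 101001 = 010100
  pos 9: 101000 XOR 101001 = 000001
Remainder = 01111 (nonzero — an error is detected).

01111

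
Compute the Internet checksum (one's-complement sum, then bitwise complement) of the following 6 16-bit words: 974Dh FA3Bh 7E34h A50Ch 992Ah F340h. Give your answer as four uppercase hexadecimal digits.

BEC9

One's-complement addition (fold any carry out of bit 15 back into bit 0):
  0x974D + 0xFA3B = 0x19188 → wrap carry → 0x9189
  0x9189 + 0x7E34 = 0x10FBD → wrap carry → 0x0FBE
  0x0FBE + 0xA50C = 0x0B4CA
  0xB4CA + 0x992A = 0x14DF4 → wrap carry → 0x4DF5
  0x4DF5 + 0xF340 = 0x14135 → wrap carry → 0x4136
One's-complement sum = 0x4136.
Checksum = ~0x4136 & 0xFFFF = 0xBEC9.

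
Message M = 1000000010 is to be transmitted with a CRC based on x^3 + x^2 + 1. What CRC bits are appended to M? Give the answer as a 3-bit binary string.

100

Append 3 zeros: 1000000010000. Divide by 1101 (XOR where the leading bit is 1):
  pos 0: 1000 XOR 1101 = 0101
  pos 1: 1010 XOR 1101 = 0111
  pos 2: 1110 XOR 1101 = 0011
  pos 4: 1100 XOR 1101 = 0001
  pos 7: 1100 XOR 1101 = 0001
Remainder (last 3 bits) = 100. This is the CRC / FCS.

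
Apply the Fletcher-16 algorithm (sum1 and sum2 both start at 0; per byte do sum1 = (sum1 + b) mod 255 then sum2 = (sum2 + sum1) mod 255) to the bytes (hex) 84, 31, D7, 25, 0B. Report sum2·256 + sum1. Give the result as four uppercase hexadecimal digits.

Running sums (mod 255):
  after byte 0 (84): sum1=132, sum2=132
  after byte 1 (31): sum1=181, sum2=58
  after byte 2 (D7): sum1=141, sum2=199
  after byte 3 (25): sum1=178, sum2=122
  after byte 4 (0B): sum1=189, sum2=56
Checksum = sum2·256 + sum1 = 56·256 + 189 = 14525 = 0x38BD.

38BD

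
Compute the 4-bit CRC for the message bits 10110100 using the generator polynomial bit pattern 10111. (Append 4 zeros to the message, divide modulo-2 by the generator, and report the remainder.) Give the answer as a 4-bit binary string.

Append 4 zeros: 101101000000. Divide by 10111 (XOR where the leading bit is 1):
  pos 0: 10110 XOR 10111 = 00001
  pos 4: 11000 XOR 10111 = 01111
  pos 5: 11110 XOR 10111 = 01001
  pos 6: 10010 XOR 10111 = 00101
Remainder (last 4 bits) = 1010. This is the CRC / FCS.

1010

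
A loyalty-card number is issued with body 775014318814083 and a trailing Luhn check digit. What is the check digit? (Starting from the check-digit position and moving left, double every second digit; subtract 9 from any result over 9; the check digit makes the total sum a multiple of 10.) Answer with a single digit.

Partial digits right→left: 3 8 0 4 1 8 8 1 3 4 1 0 5 7 7
Double every second digit counting from the check-digit position (so the 1st, 3rd, 5th, ... of the partial from the right).
  doubled (with −9 where >9): 6 0 2 7 6 2 1 5 → sum 29
  kept as-is: 8 4 8 1 4 0 7 → sum 32
Total = 29 + 32 = 61.
Check digit = (10 − (61 mod 10)) mod 10 = 9.

9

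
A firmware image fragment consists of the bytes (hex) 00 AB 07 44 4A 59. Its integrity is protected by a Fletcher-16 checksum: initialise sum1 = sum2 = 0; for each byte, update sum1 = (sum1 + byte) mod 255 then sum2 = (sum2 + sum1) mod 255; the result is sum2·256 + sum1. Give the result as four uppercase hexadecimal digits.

319A

Running sums (mod 255):
  after byte 0 (00): sum1=0, sum2=0
  after byte 1 (AB): sum1=171, sum2=171
  after byte 2 (07): sum1=178, sum2=94
  after byte 3 (44): sum1=246, sum2=85
  after byte 4 (4A): sum1=65, sum2=150
  after byte 5 (59): sum1=154, sum2=49
Checksum = sum2·256 + sum1 = 49·256 + 154 = 12698 = 0x319A.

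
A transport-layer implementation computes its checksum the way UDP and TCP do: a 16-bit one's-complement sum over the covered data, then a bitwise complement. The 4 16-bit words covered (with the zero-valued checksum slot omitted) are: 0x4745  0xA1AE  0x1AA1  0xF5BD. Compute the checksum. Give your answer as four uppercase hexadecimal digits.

06AD

One's-complement addition (fold any carry out of bit 15 back into bit 0):
  0x4745 + 0xA1AE = 0x0E8F3
  0xE8F3 + 0x1AA1 = 0x10394 → wrap carry → 0x0395
  0x0395 + 0xF5BD = 0x0F952
One's-complement sum = 0xF952.
Checksum = ~0xF952 & 0xFFFF = 0x06AD.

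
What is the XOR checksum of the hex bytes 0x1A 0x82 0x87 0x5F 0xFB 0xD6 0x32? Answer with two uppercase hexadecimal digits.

XOR the bytes together:
  start with 0x1A
  0x1A ⊕ 0x82 = 0x98
  0x98 ⊕ 0x87 = 0x1F
  0x1F ⊕ 0x5F = 0x40
  0x40 ⊕ 0xFB = 0xBB
  0xBB ⊕ 0xD6 = 0x6D
  0x6D ⊕ 0x32 = 0x5F

5F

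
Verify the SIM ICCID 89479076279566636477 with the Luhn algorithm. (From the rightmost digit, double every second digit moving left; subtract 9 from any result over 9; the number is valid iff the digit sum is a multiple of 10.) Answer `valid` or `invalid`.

From the right, keep odd positions and double even positions (subtract 9 from any doubled value over 9):
  doubled (positions 2,4,...): 5 3 3 3 9 4 5 9 8 7 → sum 56
  kept (positions 1,3,...): 7 4 3 6 5 7 6 0 7 9 → sum 54
Total = 110.
110 mod 10 = 0, so the number is valid.

valid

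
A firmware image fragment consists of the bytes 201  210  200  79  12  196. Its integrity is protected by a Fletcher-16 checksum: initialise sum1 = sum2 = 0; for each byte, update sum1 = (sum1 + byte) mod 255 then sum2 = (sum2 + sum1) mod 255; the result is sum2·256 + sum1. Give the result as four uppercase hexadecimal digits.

Running sums (mod 255):
  after byte 0 (201): sum1=201, sum2=201
  after byte 1 (210): sum1=156, sum2=102
  after byte 2 (200): sum1=101, sum2=203
  after byte 3 (79): sum1=180, sum2=128
  after byte 4 (12): sum1=192, sum2=65
  after byte 5 (196): sum1=133, sum2=198
Checksum = sum2·256 + sum1 = 198·256 + 133 = 50821 = 0xC685.

C685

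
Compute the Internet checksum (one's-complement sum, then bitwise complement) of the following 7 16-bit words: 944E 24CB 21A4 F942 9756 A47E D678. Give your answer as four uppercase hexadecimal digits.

19B1

One's-complement addition (fold any carry out of bit 15 back into bit 0):
  0x944E + 0x24CB = 0x0B919
  0xB919 + 0x21A4 = 0x0DABD
  0xDABD + 0xF942 = 0x1D3FF → wrap carry → 0xD400
  0xD400 + 0x9756 = 0x16B56 → wrap carry → 0x6B57
  0x6B57 + 0xA47E = 0x10FD5 → wrap carry → 0x0FD6
  0x0FD6 + 0xD678 = 0x0E64E
One's-complement sum = 0xE64E.
Checksum = ~0xE64E & 0xFFFF = 0x19B1.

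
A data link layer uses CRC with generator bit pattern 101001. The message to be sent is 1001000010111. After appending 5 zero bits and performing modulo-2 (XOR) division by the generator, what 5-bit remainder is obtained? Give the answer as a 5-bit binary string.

Append 5 zeros: 100100001011100000. Divide by 101001 (XOR where the leading bit is 1):
  pos 0: 100100 XOR 101001 = 001101
  pos 2: 110100 XOR 101001 = 011101
  pos 3: 111011 XOR 101001 = 010010
  pos 4: 100100 XOR 101001 = 001101
  pos 6: 110111 XOR 101001 = 011110
  pos 7: 111101 XOR 101001 = 010100
  pos 8: 101000 XOR 101001 = 000001
Remainder (last 5 bits) = 10000. This is the CRC / FCS.

10000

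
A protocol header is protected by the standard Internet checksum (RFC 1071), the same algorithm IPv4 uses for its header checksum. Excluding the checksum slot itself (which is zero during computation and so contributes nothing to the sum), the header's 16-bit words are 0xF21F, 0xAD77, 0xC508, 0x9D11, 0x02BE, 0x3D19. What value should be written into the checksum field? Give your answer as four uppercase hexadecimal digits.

BE76

One's-complement addition (fold any carry out of bit 15 back into bit 0):
  0xF21F + 0xAD77 = 0x19F96 → wrap carry → 0x9F97
  0x9F97 + 0xC508 = 0x1649F → wrap carry → 0x64A0
  0x64A0 + 0x9D11 = 0x101B1 → wrap carry → 0x01B2
  0x01B2 + 0x02BE = 0x00470
  0x0470 + 0x3D19 = 0x04189
One's-complement sum = 0x4189.
Checksum = ~0x4189 & 0xFFFF = 0xBE76.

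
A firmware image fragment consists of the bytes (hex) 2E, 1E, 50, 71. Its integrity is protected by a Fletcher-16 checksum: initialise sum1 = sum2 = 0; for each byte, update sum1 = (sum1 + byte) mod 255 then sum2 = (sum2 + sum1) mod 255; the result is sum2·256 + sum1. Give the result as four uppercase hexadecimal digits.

Running sums (mod 255):
  after byte 0 (2E): sum1=46, sum2=46
  after byte 1 (1E): sum1=76, sum2=122
  after byte 2 (50): sum1=156, sum2=23
  after byte 3 (71): sum1=14, sum2=37
Checksum = sum2·256 + sum1 = 37·256 + 14 = 9486 = 0x250E.

250E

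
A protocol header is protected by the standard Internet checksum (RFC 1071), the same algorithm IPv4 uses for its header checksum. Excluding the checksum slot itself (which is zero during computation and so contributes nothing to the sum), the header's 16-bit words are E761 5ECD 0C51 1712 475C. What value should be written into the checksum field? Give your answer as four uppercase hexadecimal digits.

4F11

One's-complement addition (fold any carry out of bit 15 back into bit 0):
  0xE761 + 0x5ECD = 0x1462E → wrap carry → 0x462F
  0x462F + 0x0C51 = 0x05280
  0x5280 + 0x1712 = 0x06992
  0x6992 + 0x475C = 0x0B0EE
One's-complement sum = 0xB0EE.
Checksum = ~0xB0EE & 0xFFFF = 0x4F11.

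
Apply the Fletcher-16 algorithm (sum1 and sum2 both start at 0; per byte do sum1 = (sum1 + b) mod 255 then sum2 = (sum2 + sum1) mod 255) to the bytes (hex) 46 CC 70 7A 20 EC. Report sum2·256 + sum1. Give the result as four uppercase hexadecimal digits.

Running sums (mod 255):
  after byte 0 (46): sum1=70, sum2=70
  after byte 1 (CC): sum1=19, sum2=89
  after byte 2 (70): sum1=131, sum2=220
  after byte 3 (7A): sum1=253, sum2=218
  after byte 4 (20): sum1=30, sum2=248
  after byte 5 (EC): sum1=11, sum2=4
Checksum = sum2·256 + sum1 = 4·256 + 11 = 1035 = 0x040B.

040B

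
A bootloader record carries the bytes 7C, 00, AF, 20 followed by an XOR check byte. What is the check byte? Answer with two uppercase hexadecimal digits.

XOR the bytes together:
  start with 0x7C
  0x7C ⊕ 0x00 = 0x7C
  0x7C ⊕ 0xAF = 0xD3
  0xD3 ⊕ 0x20 = 0xF3

F3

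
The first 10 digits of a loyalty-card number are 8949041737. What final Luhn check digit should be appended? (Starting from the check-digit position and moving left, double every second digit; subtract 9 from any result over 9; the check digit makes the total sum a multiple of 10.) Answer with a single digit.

Partial digits right→left: 7 3 7 1 4 0 9 4 9 8
Double every second digit counting from the check-digit position (so the 1st, 3rd, 5th, ... of the partial from the right).
  doubled (with −9 where >9): 5 5 8 9 9 → sum 36
  kept as-is: 3 1 0 4 8 → sum 16
Total = 36 + 16 = 52.
Check digit = (10 − (52 mod 10)) mod 10 = 8.

8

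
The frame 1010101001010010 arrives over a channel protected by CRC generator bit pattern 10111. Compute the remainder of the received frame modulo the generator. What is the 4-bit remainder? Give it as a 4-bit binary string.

Modulo-2 division of 1010101001010010 by 10111:
  pos 0: 10101 XOR 10111 = 00010
  pos 3: 10010 XOR 10111 = 00101
  pos 5: 10101 XOR 10111 = 00010
  pos 8: 10010 XOR 10111 = 00101
  pos 10: 10101 XOR 10111 = 00010
Remainder = 0100 (nonzero — an error is detected).

0100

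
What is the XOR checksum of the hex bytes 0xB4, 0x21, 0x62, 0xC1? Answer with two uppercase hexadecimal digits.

XOR the bytes together:
  start with 0xB4
  0xB4 ⊕ 0x21 = 0x95
  0x95 ⊕ 0x62 = 0xF7
  0xF7 ⊕ 0xC1 = 0x36

36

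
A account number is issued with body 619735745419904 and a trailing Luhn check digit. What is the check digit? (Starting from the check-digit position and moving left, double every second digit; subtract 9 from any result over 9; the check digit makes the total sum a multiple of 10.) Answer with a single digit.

Partial digits right→left: 4 0 9 9 1 4 5 4 7 5 3 7 9 1 6
Double every second digit counting from the check-digit position (so the 1st, 3rd, 5th, ... of the partial from the right).
  doubled (with −9 where >9): 8 9 2 1 5 6 9 3 → sum 43
  kept as-is: 0 9 4 4 5 7 1 → sum 30
Total = 43 + 30 = 73.
Check digit = (10 − (73 mod 10)) mod 10 = 7.

7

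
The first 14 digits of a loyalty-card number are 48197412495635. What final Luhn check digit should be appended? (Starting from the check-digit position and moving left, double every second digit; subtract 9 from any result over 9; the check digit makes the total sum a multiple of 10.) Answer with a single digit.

4

Partial digits right→left: 5 3 6 5 9 4 2 1 4 7 9 1 8 4
Double every second digit counting from the check-digit position (so the 1st, 3rd, 5th, ... of the partial from the right).
  doubled (with −9 where >9): 1 3 9 4 8 9 7 → sum 41
  kept as-is: 3 5 4 1 7 1 4 → sum 25
Total = 41 + 25 = 66.
Check digit = (10 − (66 mod 10)) mod 10 = 4.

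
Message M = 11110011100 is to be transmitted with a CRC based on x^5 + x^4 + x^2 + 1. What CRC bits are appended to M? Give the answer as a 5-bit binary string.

Append 5 zeros: 1111001110000000. Divide by 110101 (XOR where the leading bit is 1):
  pos 0: 111100 XOR 110101 = 001001
  pos 2: 100111 XOR 110101 = 010010
  pos 3: 100101 XOR 110101 = 010000
  pos 4: 100000 XOR 110101 = 010101
  pos 5: 101010 XOR 110101 = 011111
  pos 6: 111110 XOR 110101 = 001011
  pos 8: 101100 XOR 110101 = 011001
  pos 9: 110010 XOR 110101 = 000111
Remainder (last 5 bits) = 01110. This is the CRC / FCS.

01110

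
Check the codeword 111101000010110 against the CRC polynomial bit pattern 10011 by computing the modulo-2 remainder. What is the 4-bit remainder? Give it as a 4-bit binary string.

Modulo-2 division of 111101000010110 by 10011:
  pos 0: 11110 XOR 10011 = 01101
  pos 1: 11011 XOR 10011 = 01000
  pos 2: 10000 XOR 10011 = 00011
  pos 5: 11000 XOR 10011 = 01011
  pos 6: 10111 XOR 10011 = 00100
  pos 8: 10001 XOR 10011 = 00010
Remainder = 1010 (nonzero — an error is detected).

1010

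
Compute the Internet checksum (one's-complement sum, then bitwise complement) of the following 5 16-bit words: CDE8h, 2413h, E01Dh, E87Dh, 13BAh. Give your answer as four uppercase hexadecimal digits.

One's-complement addition (fold any carry out of bit 15 back into bit 0):
  0xCDE8 + 0x2413 = 0x0F1FB
  0xF1FB + 0xE01D = 0x1D218 → wrap carry → 0xD219
  0xD219 + 0xE87D = 0x1BA96 → wrap carry → 0xBA97
  0xBA97 + 0x13BA = 0x0CE51
One's-complement sum = 0xCE51.
Checksum = ~0xCE51 & 0xFFFF = 0x31AE.

31AE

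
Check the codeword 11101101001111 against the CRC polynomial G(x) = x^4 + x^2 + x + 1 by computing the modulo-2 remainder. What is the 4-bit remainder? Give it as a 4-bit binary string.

0000

Modulo-2 division of 11101101001111 by 10111:
  pos 0: 11101 XOR 10111 = 01010
  pos 1: 10101 XOR 10111 = 00010
  pos 4: 10010 XOR 10111 = 00101
  pos 6: 10101 XOR 10111 = 00010
  pos 9: 10111 XOR 10111 = 00000
Remainder = 0000 (zero — the frame passes the CRC check).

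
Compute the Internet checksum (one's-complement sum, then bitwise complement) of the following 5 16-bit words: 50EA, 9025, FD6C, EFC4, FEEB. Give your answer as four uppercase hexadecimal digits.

One's-complement addition (fold any carry out of bit 15 back into bit 0):
  0x50EA + 0x9025 = 0x0E10F
  0xE10F + 0xFD6C = 0x1DE7B → wrap carry → 0xDE7C
  0xDE7C + 0xEFC4 = 0x1CE40 → wrap carry → 0xCE41
  0xCE41 + 0xFEEB = 0x1CD2C → wrap carry → 0xCD2D
One's-complement sum = 0xCD2D.
Checksum = ~0xCD2D & 0xFFFF = 0x32D2.

32D2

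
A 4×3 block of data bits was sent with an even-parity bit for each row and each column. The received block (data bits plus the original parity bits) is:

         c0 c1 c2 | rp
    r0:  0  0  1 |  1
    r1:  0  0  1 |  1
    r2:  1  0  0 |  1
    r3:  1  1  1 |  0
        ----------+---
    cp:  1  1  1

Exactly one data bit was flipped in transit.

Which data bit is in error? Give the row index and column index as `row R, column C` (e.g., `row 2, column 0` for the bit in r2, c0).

row 3, column 0

Recompute each row's even parity and compare to rp:
  r0: data parity 1, sent rp 1 → ok
  r1: data parity 1, sent rp 1 → ok
  r2: data parity 1, sent rp 1 → ok
  r3: data parity 1, sent rp 0 → mismatch
Recompute each column's even parity and compare to cp:
  c0: data parity 0, sent cp 1 → mismatch
  c1: data parity 1, sent cp 1 → ok
  c2: data parity 1, sent cp 1 → ok
Exactly one row (r3) and one column (c0) fail → the flipped bit is at their intersection.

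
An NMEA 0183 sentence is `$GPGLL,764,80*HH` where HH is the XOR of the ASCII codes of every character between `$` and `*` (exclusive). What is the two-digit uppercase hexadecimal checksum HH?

XOR the ASCII codes of the payload characters:
  'G' = 0x47 → acc = 0x47
  'P' = 0x50 → acc = 0x17
  'G' = 0x47 → acc = 0x50
  'L' = 0x4C → acc = 0x1C
  'L' = 0x4C → acc = 0x50
  ',' = 0x2C → acc = 0x7C
  '7' = 0x37 → acc = 0x4B
  '6' = 0x36 → acc = 0x7D
  '4' = 0x34 → acc = 0x49
  ',' = 0x2C → acc = 0x65
  '8' = 0x38 → acc = 0x5D
  '0' = 0x30 → acc = 0x6D
Checksum = 0x6D.

6D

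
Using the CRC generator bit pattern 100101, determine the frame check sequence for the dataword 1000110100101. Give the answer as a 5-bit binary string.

00001

Append 5 zeros: 100011010010100000. Divide by 100101 (XOR where the leading bit is 1):
  pos 0: 100011 XOR 100101 = 000110
  pos 3: 110010 XOR 100101 = 010111
  pos 4: 101110 XOR 100101 = 001011
  pos 6: 101110 XOR 100101 = 001011
  pos 8: 101110 XOR 100101 = 001011
  pos 10: 101100 XOR 100101 = 001001
  pos 12: 100100 XOR 100101 = 000001
Remainder (last 5 bits) = 00001. This is the CRC / FCS.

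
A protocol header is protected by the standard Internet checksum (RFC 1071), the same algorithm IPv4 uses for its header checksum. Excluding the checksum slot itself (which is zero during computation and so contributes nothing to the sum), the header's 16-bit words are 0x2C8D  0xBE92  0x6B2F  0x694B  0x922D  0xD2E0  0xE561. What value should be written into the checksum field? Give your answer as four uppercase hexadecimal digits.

F5F4

One's-complement addition (fold any carry out of bit 15 back into bit 0):
  0x2C8D + 0xBE92 = 0x0EB1F
  0xEB1F + 0x6B2F = 0x1564E → wrap carry → 0x564F
  0x564F + 0x694B = 0x0BF9A
  0xBF9A + 0x922D = 0x151C7 → wrap carry → 0x51C8
  0x51C8 + 0xD2E0 = 0x124A8 → wrap carry → 0x24A9
  0x24A9 + 0xE561 = 0x10A0A → wrap carry → 0x0A0B
One's-complement sum = 0x0A0B.
Checksum = ~0x0A0B & 0xFFFF = 0xF5F4.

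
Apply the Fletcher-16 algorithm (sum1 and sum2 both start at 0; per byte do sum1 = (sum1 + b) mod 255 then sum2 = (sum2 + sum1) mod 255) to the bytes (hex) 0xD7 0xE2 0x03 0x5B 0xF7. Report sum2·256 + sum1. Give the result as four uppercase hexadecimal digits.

7A11

Running sums (mod 255):
  after byte 0 (0xD7): sum1=215, sum2=215
  after byte 1 (0xE2): sum1=186, sum2=146
  after byte 2 (0x03): sum1=189, sum2=80
  after byte 3 (0x5B): sum1=25, sum2=105
  after byte 4 (0xF7): sum1=17, sum2=122
Checksum = sum2·256 + sum1 = 122·256 + 17 = 31249 = 0x7A11.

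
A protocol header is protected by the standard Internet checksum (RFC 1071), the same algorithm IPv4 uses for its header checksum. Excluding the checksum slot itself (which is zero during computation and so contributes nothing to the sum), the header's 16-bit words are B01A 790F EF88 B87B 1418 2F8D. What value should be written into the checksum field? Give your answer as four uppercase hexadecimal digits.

EB2B

One's-complement addition (fold any carry out of bit 15 back into bit 0):
  0xB01A + 0x790F = 0x12929 → wrap carry → 0x292A
  0x292A + 0xEF88 = 0x118B2 → wrap carry → 0x18B3
  0x18B3 + 0xB87B = 0x0D12E
  0xD12E + 0x1418 = 0x0E546
  0xE546 + 0x2F8D = 0x114D3 → wrap carry → 0x14D4
One's-complement sum = 0x14D4.
Checksum = ~0x14D4 & 0xFFFF = 0xEB2B.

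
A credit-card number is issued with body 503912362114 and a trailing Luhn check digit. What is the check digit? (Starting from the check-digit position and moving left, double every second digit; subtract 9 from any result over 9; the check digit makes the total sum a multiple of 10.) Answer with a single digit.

Partial digits right→left: 4 1 1 2 6 3 2 1 9 3 0 5
Double every second digit counting from the check-digit position (so the 1st, 3rd, 5th, ... of the partial from the right).
  doubled (with −9 where >9): 8 2 3 4 9 0 → sum 26
  kept as-is: 1 2 3 1 3 5 → sum 15
Total = 26 + 15 = 41.
Check digit = (10 − (41 mod 10)) mod 10 = 9.

9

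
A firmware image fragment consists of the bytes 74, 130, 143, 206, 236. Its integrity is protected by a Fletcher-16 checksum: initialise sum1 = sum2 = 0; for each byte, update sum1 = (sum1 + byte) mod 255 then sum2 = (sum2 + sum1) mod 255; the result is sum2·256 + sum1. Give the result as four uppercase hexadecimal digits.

B618

Running sums (mod 255):
  after byte 0 (74): sum1=74, sum2=74
  after byte 1 (130): sum1=204, sum2=23
  after byte 2 (143): sum1=92, sum2=115
  after byte 3 (206): sum1=43, sum2=158
  after byte 4 (236): sum1=24, sum2=182
Checksum = sum2·256 + sum1 = 182·256 + 24 = 46616 = 0xB618.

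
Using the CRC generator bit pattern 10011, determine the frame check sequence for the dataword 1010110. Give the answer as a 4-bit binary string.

1000

Append 4 zeros: 10101100000. Divide by 10011 (XOR where the leading bit is 1):
  pos 0: 10101 XOR 10011 = 00110
  pos 2: 11010 XOR 10011 = 01001
  pos 3: 10010 XOR 10011 = 00001
Remainder (last 4 bits) = 1000. This is the CRC / FCS.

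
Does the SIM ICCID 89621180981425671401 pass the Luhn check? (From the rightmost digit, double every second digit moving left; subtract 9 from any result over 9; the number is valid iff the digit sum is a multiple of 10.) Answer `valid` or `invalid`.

valid

From the right, keep odd positions and double even positions (subtract 9 from any doubled value over 9):
  doubled (positions 2,4,...): 0 2 3 4 2 9 7 2 3 7 → sum 39
  kept (positions 1,3,...): 1 4 7 5 4 8 0 1 2 9 → sum 41
Total = 80.
80 mod 10 = 0, so the number is valid.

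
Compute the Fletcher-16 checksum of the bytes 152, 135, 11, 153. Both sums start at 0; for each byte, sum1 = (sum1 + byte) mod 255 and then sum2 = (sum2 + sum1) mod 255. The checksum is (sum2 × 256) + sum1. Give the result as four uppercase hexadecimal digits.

Running sums (mod 255):
  after byte 0 (152): sum1=152, sum2=152
  after byte 1 (135): sum1=32, sum2=184
  after byte 2 (11): sum1=43, sum2=227
  after byte 3 (153): sum1=196, sum2=168
Checksum = sum2·256 + sum1 = 168·256 + 196 = 43204 = 0xA8C4.

A8C4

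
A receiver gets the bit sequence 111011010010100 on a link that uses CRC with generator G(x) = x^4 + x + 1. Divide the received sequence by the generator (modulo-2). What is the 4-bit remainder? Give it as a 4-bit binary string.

Modulo-2 division of 111011010010100 by 10011:
  pos 0: 11101 XOR 10011 = 01110
  pos 1: 11101 XOR 10011 = 01110
  pos 2: 11100 XOR 10011 = 01111
  pos 3: 11111 XOR 10011 = 01100
  pos 4: 11000 XOR 10011 = 01011
  pos 5: 10110 XOR 10011 = 00101
  pos 7: 10110 XOR 10011 = 00101
  pos 9: 10110 XOR 10011 = 00101
Remainder = 1010 (nonzero — an error is detected).

1010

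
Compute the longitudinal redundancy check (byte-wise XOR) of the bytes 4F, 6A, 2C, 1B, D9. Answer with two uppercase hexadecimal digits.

CB

XOR the bytes together:
  start with 0x4F
  0x4F ⊕ 0x6A = 0x25
  0x25 ⊕ 0x2C = 0x09
  0x09 ⊕ 0x1B = 0x12
  0x12 ⊕ 0xD9 = 0xCB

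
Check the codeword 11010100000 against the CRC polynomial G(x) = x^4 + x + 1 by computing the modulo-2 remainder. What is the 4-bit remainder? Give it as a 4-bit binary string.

Modulo-2 division of 11010100000 by 10011:
  pos 0: 11010 XOR 10011 = 01001
  pos 1: 10011 XOR 10011 = 00000
Remainder = 0000 (zero — the frame passes the CRC check).

0000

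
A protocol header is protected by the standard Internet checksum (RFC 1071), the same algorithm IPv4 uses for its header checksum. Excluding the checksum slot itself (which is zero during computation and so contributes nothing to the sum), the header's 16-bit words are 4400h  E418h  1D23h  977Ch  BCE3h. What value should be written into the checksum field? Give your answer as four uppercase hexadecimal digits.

6663

One's-complement addition (fold any carry out of bit 15 back into bit 0):
  0x4400 + 0xE418 = 0x12818 → wrap carry → 0x2819
  0x2819 + 0x1D23 = 0x0453C
  0x453C + 0x977C = 0x0DCB8
  0xDCB8 + 0xBCE3 = 0x1999B → wrap carry → 0x999C
One's-complement sum = 0x999C.
Checksum = ~0x999C & 0xFFFF = 0x6663.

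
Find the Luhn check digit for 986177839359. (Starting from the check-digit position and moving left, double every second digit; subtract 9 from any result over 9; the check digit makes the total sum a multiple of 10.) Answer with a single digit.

1

Partial digits right→left: 9 5 3 9 3 8 7 7 1 6 8 9
Double every second digit counting from the check-digit position (so the 1st, 3rd, 5th, ... of the partial from the right).
  doubled (with −9 where >9): 9 6 6 5 2 7 → sum 35
  kept as-is: 5 9 8 7 6 9 → sum 44
Total = 35 + 44 = 79.
Check digit = (10 − (79 mod 10)) mod 10 = 1.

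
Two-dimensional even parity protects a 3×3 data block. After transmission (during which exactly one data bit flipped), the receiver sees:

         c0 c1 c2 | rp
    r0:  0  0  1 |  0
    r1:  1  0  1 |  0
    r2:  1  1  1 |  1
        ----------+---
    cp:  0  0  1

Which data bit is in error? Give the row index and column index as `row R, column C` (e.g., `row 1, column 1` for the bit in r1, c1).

Recompute each row's even parity and compare to rp:
  r0: data parity 1, sent rp 0 → mismatch
  r1: data parity 0, sent rp 0 → ok
  r2: data parity 1, sent rp 1 → ok
Recompute each column's even parity and compare to cp:
  c0: data parity 0, sent cp 0 → ok
  c1: data parity 1, sent cp 0 → mismatch
  c2: data parity 1, sent cp 1 → ok
Exactly one row (r0) and one column (c1) fail → the flipped bit is at their intersection.

row 0, column 1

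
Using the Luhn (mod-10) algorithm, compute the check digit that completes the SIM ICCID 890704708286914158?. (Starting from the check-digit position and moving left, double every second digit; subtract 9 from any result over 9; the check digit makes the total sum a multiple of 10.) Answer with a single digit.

Partial digits right→left: 8 5 1 4 1 9 6 8 2 8 0 7 4 0 7 0 9 8
Double every second digit counting from the check-digit position (so the 1st, 3rd, 5th, ... of the partial from the right).
  doubled (with −9 where >9): 7 2 2 3 4 0 8 5 9 → sum 40
  kept as-is: 5 4 9 8 8 7 0 0 8 → sum 49
Total = 40 + 49 = 89.
Check digit = (10 − (89 mod 10)) mod 10 = 1.

1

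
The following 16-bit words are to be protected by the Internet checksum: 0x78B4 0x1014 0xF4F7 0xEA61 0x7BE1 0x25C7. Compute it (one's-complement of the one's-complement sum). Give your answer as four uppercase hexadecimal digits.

One's-complement addition (fold any carry out of bit 15 back into bit 0):
  0x78B4 + 0x1014 = 0x088C8
  0x88C8 + 0xF4F7 = 0x17DBF → wrap carry → 0x7DC0
  0x7DC0 + 0xEA61 = 0x16821 → wrap carry → 0x6822
  0x6822 + 0x7BE1 = 0x0E403
  0xE403 + 0x25C7 = 0x109CA → wrap carry → 0x09CB
One's-complement sum = 0x09CB.
Checksum = ~0x09CB & 0xFFFF = 0xF634.

F634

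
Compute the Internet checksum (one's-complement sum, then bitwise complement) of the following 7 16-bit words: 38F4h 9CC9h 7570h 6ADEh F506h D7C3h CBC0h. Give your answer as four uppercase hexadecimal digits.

B167

One's-complement addition (fold any carry out of bit 15 back into bit 0):
  0x38F4 + 0x9CC9 = 0x0D5BD
  0xD5BD + 0x7570 = 0x14B2D → wrap carry → 0x4B2E
  0x4B2E + 0x6ADE = 0x0B60C
  0xB60C + 0xF506 = 0x1AB12 → wrap carry → 0xAB13
  0xAB13 + 0xD7C3 = 0x182D6 → wrap carry → 0x82D7
  0x82D7 + 0xCBC0 = 0x14E97 → wrap carry → 0x4E98
One's-complement sum = 0x4E98.
Checksum = ~0x4E98 & 0xFFFF = 0xB167.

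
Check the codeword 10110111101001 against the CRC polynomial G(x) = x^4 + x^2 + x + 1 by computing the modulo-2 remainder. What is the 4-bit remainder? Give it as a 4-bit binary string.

Modulo-2 division of 10110111101001 by 10111:
  pos 0: 10110 XOR 10111 = 00001
  pos 4: 11111 XOR 10111 = 01000
  pos 5: 10000 XOR 10111 = 00111
  pos 7: 11110 XOR 10111 = 01001
  pos 8: 10010 XOR 10111 = 00101
Remainder = 1011 (nonzero — an error is detected).

1011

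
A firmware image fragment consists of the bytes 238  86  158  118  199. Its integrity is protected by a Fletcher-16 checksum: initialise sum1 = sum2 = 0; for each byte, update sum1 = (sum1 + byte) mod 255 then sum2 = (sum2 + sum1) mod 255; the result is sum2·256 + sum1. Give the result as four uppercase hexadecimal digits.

Running sums (mod 255):
  after byte 0 (238): sum1=238, sum2=238
  after byte 1 (86): sum1=69, sum2=52
  after byte 2 (158): sum1=227, sum2=24
  after byte 3 (118): sum1=90, sum2=114
  after byte 4 (199): sum1=34, sum2=148
Checksum = sum2·256 + sum1 = 148·256 + 34 = 37922 = 0x9422.

9422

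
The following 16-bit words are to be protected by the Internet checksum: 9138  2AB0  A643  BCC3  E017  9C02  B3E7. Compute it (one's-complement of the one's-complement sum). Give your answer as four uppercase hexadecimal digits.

One's-complement addition (fold any carry out of bit 15 back into bit 0):
  0x9138 + 0x2AB0 = 0x0BBE8
  0xBBE8 + 0xA643 = 0x1622B → wrap carry → 0x622C
  0x622C + 0xBCC3 = 0x11EEF → wrap carry → 0x1EF0
  0x1EF0 + 0xE017 = 0x0FF07
  0xFF07 + 0x9C02 = 0x19B09 → wrap carry → 0x9B0A
  0x9B0A + 0xB3E7 = 0x14EF1 → wrap carry → 0x4EF2
One's-complement sum = 0x4EF2.
Checksum = ~0x4EF2 & 0xFFFF = 0xB10D.

B10D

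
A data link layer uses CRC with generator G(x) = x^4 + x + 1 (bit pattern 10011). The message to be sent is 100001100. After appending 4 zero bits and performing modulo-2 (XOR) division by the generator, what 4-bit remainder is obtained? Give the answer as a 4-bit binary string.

Append 4 zeros: 1000011000000. Divide by 10011 (XOR where the leading bit is 1):
  pos 0: 10000 XOR 10011 = 00011
  pos 3: 11110 XOR 10011 = 01101
  pos 4: 11010 XOR 10011 = 01001
  pos 5: 10010 XOR 10011 = 00001
Remainder (last 4 bits) = 1000. This is the CRC / FCS.

1000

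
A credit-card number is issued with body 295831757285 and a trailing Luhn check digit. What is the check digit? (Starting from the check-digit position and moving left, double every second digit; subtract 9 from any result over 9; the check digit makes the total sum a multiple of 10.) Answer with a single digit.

4

Partial digits right→left: 5 8 2 7 5 7 1 3 8 5 9 2
Double every second digit counting from the check-digit position (so the 1st, 3rd, 5th, ... of the partial from the right).
  doubled (with −9 where >9): 1 4 1 2 7 9 → sum 24
  kept as-is: 8 7 7 3 5 2 → sum 32
Total = 24 + 32 = 56.
Check digit = (10 − (56 mod 10)) mod 10 = 4.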